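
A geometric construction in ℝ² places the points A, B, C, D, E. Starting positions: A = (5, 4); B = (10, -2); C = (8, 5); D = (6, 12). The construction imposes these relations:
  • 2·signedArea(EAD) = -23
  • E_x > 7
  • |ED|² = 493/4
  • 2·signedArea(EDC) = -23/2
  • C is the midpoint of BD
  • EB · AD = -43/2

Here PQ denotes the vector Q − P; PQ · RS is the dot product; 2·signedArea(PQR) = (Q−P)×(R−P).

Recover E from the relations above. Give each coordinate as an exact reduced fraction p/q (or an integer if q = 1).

1. E_x = 15/2  [2·signedArea(EDC) = -23/2 ∩ EB · AD = -43/2]
2. E_y = 1  [2·signedArea(EDC) = -23/2 ∩ EB · AD = -43/2]
   → E = (15/2, 1)

E = (15/2, 1)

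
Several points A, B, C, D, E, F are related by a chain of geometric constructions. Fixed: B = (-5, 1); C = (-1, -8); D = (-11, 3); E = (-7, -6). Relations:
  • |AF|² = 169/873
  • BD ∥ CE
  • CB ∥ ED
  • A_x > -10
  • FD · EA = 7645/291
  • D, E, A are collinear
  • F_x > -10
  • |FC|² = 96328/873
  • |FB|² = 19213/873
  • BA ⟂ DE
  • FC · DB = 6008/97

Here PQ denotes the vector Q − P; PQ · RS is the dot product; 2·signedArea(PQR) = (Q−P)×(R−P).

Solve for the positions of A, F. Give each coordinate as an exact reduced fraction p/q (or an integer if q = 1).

A = (-899/97, -87/97)
F = (-2645/291, -126/97)

1. A_x = -899/97  [D, E, A are collinear ∩ BA ⟂ DE]
2. A_y = -87/97  [D, E, A are collinear ∩ BA ⟂ DE]
   → A = (-899/97, -87/97)
3. F_x = -2645/291  [FC · DB = 6008/97 ∩ FD · EA = 7645/291]
4. F_y = -126/97  [FC · DB = 6008/97 ∩ FD · EA = 7645/291]
   → F = (-2645/291, -126/97)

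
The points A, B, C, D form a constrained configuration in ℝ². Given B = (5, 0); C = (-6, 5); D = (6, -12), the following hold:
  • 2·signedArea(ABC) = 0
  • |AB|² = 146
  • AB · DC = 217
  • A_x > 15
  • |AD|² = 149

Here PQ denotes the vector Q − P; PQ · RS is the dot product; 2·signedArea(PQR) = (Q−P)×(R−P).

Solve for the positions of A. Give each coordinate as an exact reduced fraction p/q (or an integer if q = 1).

A = (16, -5)

1. A_x = 16  [2·signedArea(ABC) = 0 ∩ AB · DC = 217]
2. A_y = -5  [2·signedArea(ABC) = 0 ∩ AB · DC = 217]
   → A = (16, -5)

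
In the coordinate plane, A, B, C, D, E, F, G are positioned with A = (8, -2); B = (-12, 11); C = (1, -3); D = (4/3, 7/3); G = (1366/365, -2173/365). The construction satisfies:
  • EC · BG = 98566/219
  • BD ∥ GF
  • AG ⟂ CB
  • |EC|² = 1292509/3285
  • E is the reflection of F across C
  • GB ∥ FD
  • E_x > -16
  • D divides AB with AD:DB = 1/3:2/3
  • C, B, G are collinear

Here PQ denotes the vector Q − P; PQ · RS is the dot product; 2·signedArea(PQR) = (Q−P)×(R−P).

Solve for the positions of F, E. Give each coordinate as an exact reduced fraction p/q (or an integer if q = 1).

E = (-16508/1095, 9439/1095)
F = (18698/1095, -16009/1095)

1. F_x = 18698/1095  [GB ∥ FD ∩ BD ∥ GF]
2. F_y = -16009/1095  [GB ∥ FD ∩ BD ∥ GF]
   → F = (18698/1095, -16009/1095)
3. E_x = -16508/1095  [E is the reflection of F across C]
4. E_y = 9439/1095  [E is the reflection of F across C]
   → E = (-16508/1095, 9439/1095)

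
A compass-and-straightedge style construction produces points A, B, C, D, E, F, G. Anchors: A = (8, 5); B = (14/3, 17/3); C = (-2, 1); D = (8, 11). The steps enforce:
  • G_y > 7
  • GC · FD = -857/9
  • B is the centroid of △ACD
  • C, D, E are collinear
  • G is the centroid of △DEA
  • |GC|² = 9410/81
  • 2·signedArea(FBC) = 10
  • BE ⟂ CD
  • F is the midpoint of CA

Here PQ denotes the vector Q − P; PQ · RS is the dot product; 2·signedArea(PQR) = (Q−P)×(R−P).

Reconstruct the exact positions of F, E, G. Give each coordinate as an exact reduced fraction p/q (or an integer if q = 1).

E = (11/3, 20/3)
F = (3, 3)
G = (59/9, 68/9)

1. F_x = 3  [F is the midpoint of CA]
2. F_y = 3  [F is the midpoint of CA]
   → F = (3, 3)
3. E_x = 11/3  [C, D, E are collinear ∩ BE ⟂ CD]
4. E_y = 20/3  [C, D, E are collinear ∩ BE ⟂ CD]
   → E = (11/3, 20/3)
5. G_x = 59/9  [G is the centroid of △DEA]
6. G_y = 68/9  [G is the centroid of △DEA]
   → G = (59/9, 68/9)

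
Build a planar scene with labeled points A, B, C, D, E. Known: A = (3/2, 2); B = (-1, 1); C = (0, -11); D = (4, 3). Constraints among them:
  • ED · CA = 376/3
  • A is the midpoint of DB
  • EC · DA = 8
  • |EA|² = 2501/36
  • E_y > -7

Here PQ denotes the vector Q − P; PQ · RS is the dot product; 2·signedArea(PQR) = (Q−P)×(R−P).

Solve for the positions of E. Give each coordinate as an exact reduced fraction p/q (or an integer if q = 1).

1. E_x = 4/3  [ED · CA = 376/3 ∩ EC · DA = 8]
2. E_y = -19/3  [ED · CA = 376/3 ∩ EC · DA = 8]
   → E = (4/3, -19/3)

E = (4/3, -19/3)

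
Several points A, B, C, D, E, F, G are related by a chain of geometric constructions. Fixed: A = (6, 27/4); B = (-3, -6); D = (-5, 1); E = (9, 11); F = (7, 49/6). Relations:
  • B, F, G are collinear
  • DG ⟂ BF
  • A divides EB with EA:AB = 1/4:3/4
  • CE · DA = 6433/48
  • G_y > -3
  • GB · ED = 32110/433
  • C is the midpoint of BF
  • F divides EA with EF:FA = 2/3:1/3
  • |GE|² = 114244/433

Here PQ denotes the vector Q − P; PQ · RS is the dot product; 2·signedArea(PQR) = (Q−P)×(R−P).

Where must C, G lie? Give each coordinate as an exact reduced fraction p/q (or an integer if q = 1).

C = (2, 13/12)
G = (-159/433, -983/433)

1. C_x = 2  [C is the midpoint of BF]
2. C_y = 13/12  [C is the midpoint of BF]
   → C = (2, 13/12)
3. G_x = -159/433  [B, F, G are collinear ∩ DG ⟂ BF]
4. G_y = -983/433  [B, F, G are collinear ∩ DG ⟂ BF]
   → G = (-159/433, -983/433)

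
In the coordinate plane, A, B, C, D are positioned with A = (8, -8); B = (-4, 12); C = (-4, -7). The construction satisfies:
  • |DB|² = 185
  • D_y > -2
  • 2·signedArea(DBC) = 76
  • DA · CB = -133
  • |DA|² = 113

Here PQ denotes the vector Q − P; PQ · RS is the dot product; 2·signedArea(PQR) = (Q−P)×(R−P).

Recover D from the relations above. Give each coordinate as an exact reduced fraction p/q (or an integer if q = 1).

D = (0, -1)

1. D_x = 0  [DA · CB = -133 ∩ 2·signedArea(DBC) = 76]
2. D_y = -1  [DA · CB = -133 ∩ 2·signedArea(DBC) = 76]
   → D = (0, -1)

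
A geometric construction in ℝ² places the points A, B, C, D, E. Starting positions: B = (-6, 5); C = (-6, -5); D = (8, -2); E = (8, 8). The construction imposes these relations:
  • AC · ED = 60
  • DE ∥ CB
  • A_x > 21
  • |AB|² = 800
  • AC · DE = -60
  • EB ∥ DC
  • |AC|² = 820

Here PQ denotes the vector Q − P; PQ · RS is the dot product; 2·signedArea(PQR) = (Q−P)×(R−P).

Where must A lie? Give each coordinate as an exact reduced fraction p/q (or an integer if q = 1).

A = (22, 1)

1. A_y = 1  [AC · DE = -60]
2. A_x = 22  [|AC|² = 820]
   → A = (22, 1)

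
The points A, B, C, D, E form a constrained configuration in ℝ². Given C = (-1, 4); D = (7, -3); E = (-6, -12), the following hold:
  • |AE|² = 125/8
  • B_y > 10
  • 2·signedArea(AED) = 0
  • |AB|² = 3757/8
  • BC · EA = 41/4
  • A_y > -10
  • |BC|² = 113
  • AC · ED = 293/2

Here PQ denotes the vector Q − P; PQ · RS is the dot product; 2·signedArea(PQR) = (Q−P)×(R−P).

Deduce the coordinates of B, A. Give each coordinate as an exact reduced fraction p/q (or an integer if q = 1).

1. A_x = -11/4  [2·signedArea(AED) = 0 ∩ AC · ED = 293/2]
2. A_y = -39/4  [2·signedArea(AED) = 0 ∩ AC · ED = 293/2]
   → A = (-11/4, -39/4)
3. B_x = -9  [line -13/4·x + -9/4·y + -9/2 = 0 ∩ |BC|² = 113]
4. B_y = 11  [line -13/4·x + -9/4·y + -9/2 = 0 ∩ |BC|² = 113]
   → B = (-9, 11)

A = (-11/4, -39/4)
B = (-9, 11)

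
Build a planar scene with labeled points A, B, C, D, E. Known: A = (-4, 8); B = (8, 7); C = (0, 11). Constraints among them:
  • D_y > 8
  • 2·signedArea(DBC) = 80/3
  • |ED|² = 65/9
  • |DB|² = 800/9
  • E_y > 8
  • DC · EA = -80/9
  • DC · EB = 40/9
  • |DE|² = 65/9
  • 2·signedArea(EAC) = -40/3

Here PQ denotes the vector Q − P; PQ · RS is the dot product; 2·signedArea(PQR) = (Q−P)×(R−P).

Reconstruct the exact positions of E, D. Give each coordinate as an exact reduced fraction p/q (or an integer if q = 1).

1. D_x = -4/3  [line -4·x + -8·y + 184/3 = 0 ∩ |DB|² = 800/9]
2. D_y = 25/3  [line -4·x + -8·y + 184/3 = 0 ∩ |DB|² = 800/9]
   → D = (-4/3, 25/3)
3. E_x = 4/3  [2·signedArea(EAC) = -40/3 ∩ DC · EA = -80/9]
4. E_y = 26/3  [2·signedArea(EAC) = -40/3 ∩ DC · EA = -80/9]
   → E = (4/3, 26/3)

D = (-4/3, 25/3)
E = (4/3, 26/3)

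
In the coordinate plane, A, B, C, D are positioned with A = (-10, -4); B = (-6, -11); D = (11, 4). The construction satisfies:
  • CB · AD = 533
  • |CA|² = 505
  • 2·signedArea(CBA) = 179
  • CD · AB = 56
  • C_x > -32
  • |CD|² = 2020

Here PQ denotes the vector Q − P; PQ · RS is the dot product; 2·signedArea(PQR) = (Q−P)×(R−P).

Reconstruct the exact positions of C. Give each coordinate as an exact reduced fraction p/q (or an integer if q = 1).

C = (-31, -12)

1. C_x = -31  [2·signedArea(CBA) = 179 ∩ CD · AB = 56]
2. C_y = -12  [2·signedArea(CBA) = 179 ∩ CD · AB = 56]
   → C = (-31, -12)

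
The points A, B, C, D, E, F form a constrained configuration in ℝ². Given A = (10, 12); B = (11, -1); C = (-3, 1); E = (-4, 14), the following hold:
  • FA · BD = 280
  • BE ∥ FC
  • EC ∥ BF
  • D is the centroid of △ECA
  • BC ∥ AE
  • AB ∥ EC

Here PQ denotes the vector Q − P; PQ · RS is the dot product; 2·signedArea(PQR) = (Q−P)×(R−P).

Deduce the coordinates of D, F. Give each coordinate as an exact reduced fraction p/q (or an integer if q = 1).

D = (1, 9)
F = (12, -14)

1. D_x = 1  [D is the centroid of △ECA]
2. D_y = 9  [D is the centroid of △ECA]
   → D = (1, 9)
3. F_x = 12  [BE ∥ FC ∩ EC ∥ BF]
4. F_y = -14  [BE ∥ FC ∩ EC ∥ BF]
   → F = (12, -14)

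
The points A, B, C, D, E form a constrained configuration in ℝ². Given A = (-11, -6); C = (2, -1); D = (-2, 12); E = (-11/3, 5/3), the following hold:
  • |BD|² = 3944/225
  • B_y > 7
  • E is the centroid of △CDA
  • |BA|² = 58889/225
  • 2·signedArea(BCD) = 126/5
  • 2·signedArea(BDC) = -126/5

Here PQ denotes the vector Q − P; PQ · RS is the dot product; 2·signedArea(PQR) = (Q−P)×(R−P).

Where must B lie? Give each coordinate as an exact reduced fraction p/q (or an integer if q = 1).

B = (-8/3, 118/15)

1. B_x = -8/3  [line 13·x + 4·y + 16/5 = 0 ∩ |BA|² = 58889/225]
2. B_y = 118/15  [line 13·x + 4·y + 16/5 = 0 ∩ |BA|² = 58889/225]
   → B = (-8/3, 118/15)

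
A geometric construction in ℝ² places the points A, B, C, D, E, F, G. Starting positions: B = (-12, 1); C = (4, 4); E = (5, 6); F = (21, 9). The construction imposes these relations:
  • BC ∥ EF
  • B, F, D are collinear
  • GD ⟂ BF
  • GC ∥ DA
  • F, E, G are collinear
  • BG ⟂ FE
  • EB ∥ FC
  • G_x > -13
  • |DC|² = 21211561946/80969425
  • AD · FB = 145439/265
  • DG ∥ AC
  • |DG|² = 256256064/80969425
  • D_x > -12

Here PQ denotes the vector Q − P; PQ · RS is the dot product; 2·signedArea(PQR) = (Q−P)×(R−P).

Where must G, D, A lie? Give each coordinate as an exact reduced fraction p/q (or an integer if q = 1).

A = (1350244/305545, 693916/305545)
D = (-3638787/305545, 312273/305545)
G = (-3267/265, 729/265)

1. G_x = -3267/265  [F, E, G are collinear ∩ BG ⟂ FE]
2. G_y = 729/265  [F, E, G are collinear ∩ BG ⟂ FE]
   → G = (-3267/265, 729/265)
3. D_x = -3638787/305545  [B, F, D are collinear ∩ GD ⟂ BF]
4. D_y = 312273/305545  [B, F, D are collinear ∩ GD ⟂ BF]
   → D = (-3638787/305545, 312273/305545)
5. A_x = 1350244/305545  [DG ∥ AC ∩ GC ∥ DA]
6. A_y = 693916/305545  [DG ∥ AC ∩ GC ∥ DA]
   → A = (1350244/305545, 693916/305545)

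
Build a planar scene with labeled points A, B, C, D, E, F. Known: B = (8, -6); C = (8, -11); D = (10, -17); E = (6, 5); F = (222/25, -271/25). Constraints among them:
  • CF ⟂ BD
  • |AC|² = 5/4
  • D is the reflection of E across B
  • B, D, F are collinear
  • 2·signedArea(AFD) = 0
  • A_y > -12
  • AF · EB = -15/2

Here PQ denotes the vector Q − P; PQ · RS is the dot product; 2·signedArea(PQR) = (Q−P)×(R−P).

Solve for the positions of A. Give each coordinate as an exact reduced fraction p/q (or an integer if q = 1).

1. A_x = 9  [2·signedArea(AFD) = 0 ∩ AF · EB = -15/2]
2. A_y = -23/2  [2·signedArea(AFD) = 0 ∩ AF · EB = -15/2]
   → A = (9, -23/2)

A = (9, -23/2)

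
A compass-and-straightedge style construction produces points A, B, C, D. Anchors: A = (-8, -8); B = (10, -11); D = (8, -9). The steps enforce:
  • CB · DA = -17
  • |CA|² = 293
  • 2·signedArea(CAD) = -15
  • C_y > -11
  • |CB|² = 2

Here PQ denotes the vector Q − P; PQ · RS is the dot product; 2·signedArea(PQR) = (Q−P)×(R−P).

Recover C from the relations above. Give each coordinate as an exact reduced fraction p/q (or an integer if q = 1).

1. C_x = 9  [CB · DA = -17 ∩ 2·signedArea(CAD) = -15]
2. C_y = -10  [CB · DA = -17 ∩ 2·signedArea(CAD) = -15]
   → C = (9, -10)

C = (9, -10)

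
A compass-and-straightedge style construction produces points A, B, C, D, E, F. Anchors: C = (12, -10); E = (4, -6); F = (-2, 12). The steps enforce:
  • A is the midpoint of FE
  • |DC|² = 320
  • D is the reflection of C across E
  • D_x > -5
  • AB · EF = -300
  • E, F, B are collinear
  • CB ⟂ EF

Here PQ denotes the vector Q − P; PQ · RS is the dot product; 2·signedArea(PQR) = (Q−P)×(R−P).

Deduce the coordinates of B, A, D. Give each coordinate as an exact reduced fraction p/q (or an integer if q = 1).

A = (1, 3)
B = (6, -12)
D = (-4, -2)

1. B_x = 6  [E, F, B are collinear ∩ CB ⟂ EF]
2. B_y = -12  [E, F, B are collinear ∩ CB ⟂ EF]
   → B = (6, -12)
3. A_x = 1  [A is the midpoint of FE]
4. A_y = 3  [A is the midpoint of FE]
   → A = (1, 3)
5. D_x = -4  [D is the reflection of C across E]
6. D_y = -2  [D is the reflection of C across E]
   → D = (-4, -2)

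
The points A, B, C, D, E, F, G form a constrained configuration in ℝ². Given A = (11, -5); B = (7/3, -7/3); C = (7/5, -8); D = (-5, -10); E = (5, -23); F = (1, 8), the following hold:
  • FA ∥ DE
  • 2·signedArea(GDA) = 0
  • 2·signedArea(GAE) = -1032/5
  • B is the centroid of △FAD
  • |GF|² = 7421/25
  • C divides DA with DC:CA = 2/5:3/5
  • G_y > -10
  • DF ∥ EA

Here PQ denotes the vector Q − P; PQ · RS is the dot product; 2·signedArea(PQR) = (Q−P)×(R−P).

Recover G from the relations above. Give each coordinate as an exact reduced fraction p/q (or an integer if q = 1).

1. G_x = -9/5  [2·signedArea(GDA) = 0 ∩ 2·signedArea(GAE) = -1032/5]
2. G_y = -9  [2·signedArea(GDA) = 0 ∩ 2·signedArea(GAE) = -1032/5]
   → G = (-9/5, -9)

G = (-9/5, -9)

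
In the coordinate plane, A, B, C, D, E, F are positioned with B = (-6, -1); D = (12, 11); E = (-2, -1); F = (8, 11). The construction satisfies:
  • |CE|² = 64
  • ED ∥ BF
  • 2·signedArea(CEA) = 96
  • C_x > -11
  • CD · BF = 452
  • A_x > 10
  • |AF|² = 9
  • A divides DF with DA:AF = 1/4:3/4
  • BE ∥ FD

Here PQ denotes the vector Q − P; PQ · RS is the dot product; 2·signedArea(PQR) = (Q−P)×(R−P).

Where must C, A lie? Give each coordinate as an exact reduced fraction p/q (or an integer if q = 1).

A = (11, 11)
C = (-10, -1)

1. A_x = 11  [A divides DF with DA:AF = 1/4:3/4]
2. A_y = 11  [A divides DF with DA:AF = 1/4:3/4]
   → A = (11, 11)
3. C_x = -10  [CD · BF = 452 ∩ 2·signedArea(CEA) = 96]
4. C_y = -1  [CD · BF = 452 ∩ 2·signedArea(CEA) = 96]
   → C = (-10, -1)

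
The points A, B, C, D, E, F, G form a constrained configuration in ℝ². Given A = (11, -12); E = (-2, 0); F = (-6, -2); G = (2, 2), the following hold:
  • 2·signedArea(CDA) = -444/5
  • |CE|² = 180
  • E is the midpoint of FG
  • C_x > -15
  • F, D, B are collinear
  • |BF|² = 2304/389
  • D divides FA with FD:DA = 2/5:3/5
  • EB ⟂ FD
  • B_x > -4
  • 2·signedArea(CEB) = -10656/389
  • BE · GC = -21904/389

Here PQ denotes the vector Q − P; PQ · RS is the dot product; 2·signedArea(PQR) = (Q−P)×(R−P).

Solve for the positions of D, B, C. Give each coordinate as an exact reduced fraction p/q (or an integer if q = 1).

1. D_x = 4/5  [D divides FA with FD:DA = 2/5:3/5]
2. D_y = -6  [D divides FA with FD:DA = 2/5:3/5]
   → D = (4/5, -6)
3. B_x = -1518/389  [F, D, B are collinear ∩ EB ⟂ FD]
4. B_y = -1258/389  [F, D, B are collinear ∩ EB ⟂ FD]
   → B = (-1518/389, -1258/389)
5. C_x = -14  [2·signedArea(CDA) = -444/5 ∩ 2·signedArea(CEB) = -10656/389]
6. C_y = -6  [2·signedArea(CDA) = -444/5 ∩ 2·signedArea(CEB) = -10656/389]
   → C = (-14, -6)

B = (-1518/389, -1258/389)
C = (-14, -6)
D = (4/5, -6)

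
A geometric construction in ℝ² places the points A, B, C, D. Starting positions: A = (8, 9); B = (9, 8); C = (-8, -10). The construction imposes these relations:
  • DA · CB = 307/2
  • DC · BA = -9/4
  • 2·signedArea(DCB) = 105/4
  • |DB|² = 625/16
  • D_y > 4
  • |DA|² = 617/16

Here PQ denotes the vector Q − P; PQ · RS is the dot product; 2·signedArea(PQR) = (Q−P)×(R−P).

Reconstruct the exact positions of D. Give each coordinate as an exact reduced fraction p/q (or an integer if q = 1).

1. D_x = 4  [DA · CB = 307/2 ∩ 2·signedArea(DCB) = 105/4]
2. D_y = 17/4  [DA · CB = 307/2 ∩ 2·signedArea(DCB) = 105/4]
   → D = (4, 17/4)

D = (4, 17/4)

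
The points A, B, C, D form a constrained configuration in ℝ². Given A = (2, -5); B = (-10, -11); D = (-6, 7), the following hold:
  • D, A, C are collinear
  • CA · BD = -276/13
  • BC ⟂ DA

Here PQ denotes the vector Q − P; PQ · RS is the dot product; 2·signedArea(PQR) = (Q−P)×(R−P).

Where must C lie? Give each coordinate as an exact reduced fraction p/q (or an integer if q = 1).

C = (14/13, -47/13)

1. C_x = 14/13  [D, A, C are collinear ∩ BC ⟂ DA]
2. C_y = -47/13  [D, A, C are collinear ∩ BC ⟂ DA]
   → C = (14/13, -47/13)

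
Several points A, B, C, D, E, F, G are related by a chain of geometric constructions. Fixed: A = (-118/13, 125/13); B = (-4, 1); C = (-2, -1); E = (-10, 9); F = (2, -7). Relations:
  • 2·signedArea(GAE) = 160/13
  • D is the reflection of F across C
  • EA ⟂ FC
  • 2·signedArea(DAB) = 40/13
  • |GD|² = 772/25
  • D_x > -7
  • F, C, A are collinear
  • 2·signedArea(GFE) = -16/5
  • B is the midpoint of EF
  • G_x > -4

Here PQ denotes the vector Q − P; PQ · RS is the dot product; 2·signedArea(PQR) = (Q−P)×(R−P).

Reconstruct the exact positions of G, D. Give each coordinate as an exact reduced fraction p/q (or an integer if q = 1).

1. G_x = -16/5  [2·signedArea(GAE) = 160/13 ∩ 2·signedArea(GFE) = -16/5]
2. G_y = 1/5  [2·signedArea(GAE) = 160/13 ∩ 2·signedArea(GFE) = -16/5]
   → G = (-16/5, 1/5)
3. D_x = -6  [D is the reflection of F across C]
4. D_y = 5  [D is the reflection of F across C]
   → D = (-6, 5)

D = (-6, 5)
G = (-16/5, 1/5)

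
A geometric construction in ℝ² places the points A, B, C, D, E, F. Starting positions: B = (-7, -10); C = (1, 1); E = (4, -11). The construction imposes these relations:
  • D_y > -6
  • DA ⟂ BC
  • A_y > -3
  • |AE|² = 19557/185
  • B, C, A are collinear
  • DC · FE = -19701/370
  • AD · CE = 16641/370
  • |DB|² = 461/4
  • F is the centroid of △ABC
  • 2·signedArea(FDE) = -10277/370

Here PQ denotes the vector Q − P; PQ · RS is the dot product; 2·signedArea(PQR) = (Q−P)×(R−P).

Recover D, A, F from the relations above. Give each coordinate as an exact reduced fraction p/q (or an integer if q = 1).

A = (-247/185, -409/185)
D = (5/2, -5)
F = (-1357/555, -2074/555)

1. A_x = -247/185  [line -11·x + 8·y + 3 = 0 ∩ |AE|² = 19557/185]
2. A_y = -409/185  [line -11·x + 8·y + 3 = 0 ∩ |AE|² = 19557/185]
   → A = (-247/185, -409/185)
3. F_x = -1357/555  [F is the centroid of △ABC]
4. F_y = -2074/555  [F is the centroid of △ABC]
   → F = (-1357/555, -2074/555)
5. D_x = 5/2  [DC · FE = -19701/370 ∩ DA ⟂ BC]
6. D_y = -5  [DC · FE = -19701/370 ∩ DA ⟂ BC]
   → D = (5/2, -5)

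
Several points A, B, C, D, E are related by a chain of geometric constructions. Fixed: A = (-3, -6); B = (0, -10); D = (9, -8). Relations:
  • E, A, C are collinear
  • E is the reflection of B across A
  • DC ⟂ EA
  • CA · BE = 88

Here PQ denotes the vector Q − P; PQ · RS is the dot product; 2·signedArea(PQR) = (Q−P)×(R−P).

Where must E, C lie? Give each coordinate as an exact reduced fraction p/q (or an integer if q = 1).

C = (57/25, -326/25)
E = (-6, -2)

1. E_x = -6  [E is the reflection of B across A]
2. E_y = -2  [E is the reflection of B across A]
   → E = (-6, -2)
3. C_x = 57/25  [E, A, C are collinear ∩ DC ⟂ EA]
4. C_y = -326/25  [E, A, C are collinear ∩ DC ⟂ EA]
   → C = (57/25, -326/25)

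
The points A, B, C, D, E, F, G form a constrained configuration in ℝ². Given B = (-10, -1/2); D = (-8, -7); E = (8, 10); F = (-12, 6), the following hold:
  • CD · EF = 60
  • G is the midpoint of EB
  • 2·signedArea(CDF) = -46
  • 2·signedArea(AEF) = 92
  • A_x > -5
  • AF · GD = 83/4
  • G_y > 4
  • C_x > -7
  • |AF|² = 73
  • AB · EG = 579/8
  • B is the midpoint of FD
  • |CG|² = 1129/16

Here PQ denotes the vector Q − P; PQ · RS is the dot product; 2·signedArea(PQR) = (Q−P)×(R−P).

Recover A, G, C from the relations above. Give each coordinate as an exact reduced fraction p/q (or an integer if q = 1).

1. A_x = -4  [line 4·x + -20·y + 76 = 0 ∩ |AF|² = 73]
2. A_y = 3  [line 4·x + -20·y + 76 = 0 ∩ |AF|² = 73]
   → A = (-4, 3)
3. G_x = -1  [AB · EG = 579/8 ∩ G is the midpoint of EB]
4. G_y = 19/4  [AB · EG = 579/8 ∩ G is the midpoint of EB]
   → G = (-1, 19/4)
5. C_x = -6  [CD · EF = 60 ∩ 2·signedArea(CDF) = -46]
6. C_y = -2  [CD · EF = 60 ∩ 2·signedArea(CDF) = -46]
   → C = (-6, -2)

A = (-4, 3)
C = (-6, -2)
G = (-1, 19/4)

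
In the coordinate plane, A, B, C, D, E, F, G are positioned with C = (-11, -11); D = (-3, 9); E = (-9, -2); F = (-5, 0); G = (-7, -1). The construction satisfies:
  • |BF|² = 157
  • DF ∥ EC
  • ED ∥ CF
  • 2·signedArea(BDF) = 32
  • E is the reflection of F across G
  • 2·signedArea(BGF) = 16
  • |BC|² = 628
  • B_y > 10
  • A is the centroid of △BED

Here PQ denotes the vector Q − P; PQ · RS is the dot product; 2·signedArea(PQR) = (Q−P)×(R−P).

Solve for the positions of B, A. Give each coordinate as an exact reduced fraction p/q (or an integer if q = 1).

1. B_x = 1  [2·signedArea(BGF) = 16 ∩ 2·signedArea(BDF) = 32]
2. B_y = 11  [2·signedArea(BGF) = 16 ∩ 2·signedArea(BDF) = 32]
   → B = (1, 11)
3. A_x = -11/3  [A is the centroid of △BED]
4. A_y = 6  [A is the centroid of △BED]
   → A = (-11/3, 6)

A = (-11/3, 6)
B = (1, 11)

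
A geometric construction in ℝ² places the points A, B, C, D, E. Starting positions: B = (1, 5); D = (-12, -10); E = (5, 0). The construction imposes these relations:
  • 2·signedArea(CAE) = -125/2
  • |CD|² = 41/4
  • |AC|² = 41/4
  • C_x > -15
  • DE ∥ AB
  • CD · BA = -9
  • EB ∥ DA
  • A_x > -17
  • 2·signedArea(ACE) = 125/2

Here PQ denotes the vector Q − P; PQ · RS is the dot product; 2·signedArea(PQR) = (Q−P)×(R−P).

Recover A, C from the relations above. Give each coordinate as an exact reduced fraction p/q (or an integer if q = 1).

A = (-16, -5)
C = (-14, -15/2)

1. A_x = -16  [DE ∥ AB ∩ EB ∥ DA]
2. A_y = -5  [DE ∥ AB ∩ EB ∥ DA]
   → A = (-16, -5)
3. C_x = -14  [CD · BA = -9 ∩ 2·signedArea(ACE) = 125/2]
4. C_y = -15/2  [CD · BA = -9 ∩ 2·signedArea(ACE) = 125/2]
   → C = (-14, -15/2)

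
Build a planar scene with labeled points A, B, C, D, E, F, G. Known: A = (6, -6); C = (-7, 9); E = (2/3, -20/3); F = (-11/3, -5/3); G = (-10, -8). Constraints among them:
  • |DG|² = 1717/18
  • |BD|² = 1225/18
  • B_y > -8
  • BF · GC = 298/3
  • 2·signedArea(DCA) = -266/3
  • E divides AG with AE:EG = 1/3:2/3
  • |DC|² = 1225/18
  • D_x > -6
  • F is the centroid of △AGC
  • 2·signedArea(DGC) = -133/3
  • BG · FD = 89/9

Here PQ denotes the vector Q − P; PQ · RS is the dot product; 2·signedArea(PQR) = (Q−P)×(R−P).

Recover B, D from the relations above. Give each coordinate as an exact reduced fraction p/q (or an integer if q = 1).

B = (-14/3, -22/3)
D = (-35/6, 5/6)

1. D_x = -35/6  [2·signedArea(DCA) = -266/3 ∩ 2·signedArea(DGC) = -133/3]
2. D_y = 5/6  [2·signedArea(DCA) = -266/3 ∩ 2·signedArea(DGC) = -133/3]
   → D = (-35/6, 5/6)
3. B_x = -14/3  [BF · GC = 298/3 ∩ BG · FD = 89/9]
4. B_y = -22/3  [BF · GC = 298/3 ∩ BG · FD = 89/9]
   → B = (-14/3, -22/3)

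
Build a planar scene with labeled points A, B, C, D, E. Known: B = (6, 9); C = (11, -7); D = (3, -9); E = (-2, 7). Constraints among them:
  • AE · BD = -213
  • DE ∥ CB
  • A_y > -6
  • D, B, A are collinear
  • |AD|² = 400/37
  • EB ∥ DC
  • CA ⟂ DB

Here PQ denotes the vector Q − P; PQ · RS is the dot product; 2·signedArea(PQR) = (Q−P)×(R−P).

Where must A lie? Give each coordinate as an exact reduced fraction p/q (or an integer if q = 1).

1. A_x = 131/37  [D, B, A are collinear ∩ CA ⟂ DB]
2. A_y = -213/37  [D, B, A are collinear ∩ CA ⟂ DB]
   → A = (131/37, -213/37)

A = (131/37, -213/37)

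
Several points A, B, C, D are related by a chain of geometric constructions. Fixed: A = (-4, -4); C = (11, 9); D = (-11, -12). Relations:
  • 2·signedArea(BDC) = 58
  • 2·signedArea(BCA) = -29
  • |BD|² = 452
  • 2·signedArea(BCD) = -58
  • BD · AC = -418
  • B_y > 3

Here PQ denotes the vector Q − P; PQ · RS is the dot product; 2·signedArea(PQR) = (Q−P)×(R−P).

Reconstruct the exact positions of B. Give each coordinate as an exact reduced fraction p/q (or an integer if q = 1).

B = (3, 4)

1. B_x = 3  [2·signedArea(BDC) = 58 ∩ 2·signedArea(BCA) = -29]
2. B_y = 4  [2·signedArea(BDC) = 58 ∩ 2·signedArea(BCA) = -29]
   → B = (3, 4)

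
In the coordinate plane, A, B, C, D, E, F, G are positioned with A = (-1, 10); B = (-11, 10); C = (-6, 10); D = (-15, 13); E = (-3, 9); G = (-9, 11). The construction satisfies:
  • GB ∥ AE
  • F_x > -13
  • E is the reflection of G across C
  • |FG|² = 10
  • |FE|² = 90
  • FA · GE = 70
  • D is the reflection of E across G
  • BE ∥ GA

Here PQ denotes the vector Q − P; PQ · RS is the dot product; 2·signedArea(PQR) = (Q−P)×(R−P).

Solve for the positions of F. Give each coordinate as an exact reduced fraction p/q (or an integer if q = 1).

F = (-12, 12)

1. F_x = -12  [line -6·x + 2·y + -96 = 0 ∩ |FE|² = 90]
2. F_y = 12  [line -6·x + 2·y + -96 = 0 ∩ |FE|² = 90]
   → F = (-12, 12)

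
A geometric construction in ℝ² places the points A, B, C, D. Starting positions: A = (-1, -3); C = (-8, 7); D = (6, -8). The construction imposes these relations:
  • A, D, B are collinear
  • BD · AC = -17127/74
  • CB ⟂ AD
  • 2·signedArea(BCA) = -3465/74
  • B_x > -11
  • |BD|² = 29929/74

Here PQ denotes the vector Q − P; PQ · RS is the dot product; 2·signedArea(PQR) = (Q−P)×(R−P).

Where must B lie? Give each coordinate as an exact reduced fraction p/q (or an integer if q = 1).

B = (-767/74, 273/74)

1. B_x = -767/74  [A, D, B are collinear ∩ CB ⟂ AD]
2. B_y = 273/74  [A, D, B are collinear ∩ CB ⟂ AD]
   → B = (-767/74, 273/74)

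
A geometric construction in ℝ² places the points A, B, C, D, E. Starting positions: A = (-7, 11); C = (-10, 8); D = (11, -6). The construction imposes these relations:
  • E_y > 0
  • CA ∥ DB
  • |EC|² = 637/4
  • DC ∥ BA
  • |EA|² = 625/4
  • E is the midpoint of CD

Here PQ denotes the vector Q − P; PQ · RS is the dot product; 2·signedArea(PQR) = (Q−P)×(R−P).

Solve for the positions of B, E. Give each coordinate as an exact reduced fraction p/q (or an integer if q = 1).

B = (14, -3)
E = (1/2, 1)

1. B_x = 14  [DC ∥ BA ∩ CA ∥ DB]
2. B_y = -3  [DC ∥ BA ∩ CA ∥ DB]
   → B = (14, -3)
3. E_x = 1/2  [E is the midpoint of CD]
4. E_y = 1  [E is the midpoint of CD]
   → E = (1/2, 1)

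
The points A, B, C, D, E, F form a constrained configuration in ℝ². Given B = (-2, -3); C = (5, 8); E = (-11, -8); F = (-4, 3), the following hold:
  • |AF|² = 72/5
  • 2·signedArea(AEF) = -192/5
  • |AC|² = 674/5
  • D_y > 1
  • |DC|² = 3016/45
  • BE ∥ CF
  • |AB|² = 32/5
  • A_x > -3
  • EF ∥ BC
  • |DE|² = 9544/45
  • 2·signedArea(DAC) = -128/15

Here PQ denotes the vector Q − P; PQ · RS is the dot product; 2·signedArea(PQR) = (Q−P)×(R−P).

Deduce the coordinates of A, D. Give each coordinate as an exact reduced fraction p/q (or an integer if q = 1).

A = (-14/5, -3/5)
D = (1/15, 22/15)

1. A_x = -14/5  [line -11·x + 7·y + -133/5 = 0 ∩ |AB|² = 32/5]
2. A_y = -3/5  [line -11·x + 7·y + -133/5 = 0 ∩ |AB|² = 32/5]
   → A = (-14/5, -3/5)
3. D_x = 1/15  [line -43/5·x + 39/5·y + -163/15 = 0 ∩ |DE|² = 9544/45]
4. D_y = 22/15  [line -43/5·x + 39/5·y + -163/15 = 0 ∩ |DE|² = 9544/45]
   → D = (1/15, 22/15)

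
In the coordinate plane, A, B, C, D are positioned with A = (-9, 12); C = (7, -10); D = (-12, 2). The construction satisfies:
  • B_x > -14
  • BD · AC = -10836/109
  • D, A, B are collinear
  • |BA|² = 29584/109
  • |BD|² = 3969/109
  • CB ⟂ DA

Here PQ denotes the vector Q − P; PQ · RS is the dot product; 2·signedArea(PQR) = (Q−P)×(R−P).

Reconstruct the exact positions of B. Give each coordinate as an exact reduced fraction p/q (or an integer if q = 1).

1. B_x = -1497/109  [D, A, B are collinear ∩ CB ⟂ DA]
2. B_y = -412/109  [D, A, B are collinear ∩ CB ⟂ DA]
   → B = (-1497/109, -412/109)

B = (-1497/109, -412/109)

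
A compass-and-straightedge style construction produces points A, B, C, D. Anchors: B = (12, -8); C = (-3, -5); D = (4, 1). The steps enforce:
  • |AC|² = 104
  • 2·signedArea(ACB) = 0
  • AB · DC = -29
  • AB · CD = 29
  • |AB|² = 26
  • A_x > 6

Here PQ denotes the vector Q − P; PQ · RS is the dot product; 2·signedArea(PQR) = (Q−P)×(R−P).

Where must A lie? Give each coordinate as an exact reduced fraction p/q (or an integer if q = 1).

1. A_x = 7  [2·signedArea(ACB) = 0 ∩ AB · CD = 29]
2. A_y = -7  [2·signedArea(ACB) = 0 ∩ AB · CD = 29]
   → A = (7, -7)

A = (7, -7)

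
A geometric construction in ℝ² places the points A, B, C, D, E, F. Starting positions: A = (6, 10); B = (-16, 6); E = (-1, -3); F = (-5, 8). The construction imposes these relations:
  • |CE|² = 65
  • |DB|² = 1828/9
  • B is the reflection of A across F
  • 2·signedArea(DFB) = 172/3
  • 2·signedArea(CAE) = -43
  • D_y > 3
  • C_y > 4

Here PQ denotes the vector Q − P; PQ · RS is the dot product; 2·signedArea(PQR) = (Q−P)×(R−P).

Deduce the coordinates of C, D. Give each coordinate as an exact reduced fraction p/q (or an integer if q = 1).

1. C_x = 0  [line 13·x + -7·y + 35 = 0 ∩ |CE|² = 65]
2. C_y = 5  [line 13·x + -7·y + 35 = 0 ∩ |CE|² = 65]
   → C = (0, 5)
3. D_x = -2  [line 2·x + -11·y + 122/3 = 0 ∩ |DB|² = 1828/9]
4. D_y = 10/3  [line 2·x + -11·y + 122/3 = 0 ∩ |DB|² = 1828/9]
   → D = (-2, 10/3)

C = (0, 5)
D = (-2, 10/3)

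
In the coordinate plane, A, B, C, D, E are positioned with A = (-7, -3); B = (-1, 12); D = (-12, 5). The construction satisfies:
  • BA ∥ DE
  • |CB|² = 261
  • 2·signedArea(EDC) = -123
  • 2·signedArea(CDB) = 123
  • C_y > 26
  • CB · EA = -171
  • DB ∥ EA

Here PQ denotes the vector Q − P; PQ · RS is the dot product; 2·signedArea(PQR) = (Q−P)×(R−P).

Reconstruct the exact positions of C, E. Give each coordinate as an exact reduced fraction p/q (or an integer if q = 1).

C = (5, 27)
E = (-18, -10)

1. C_x = 5  [line -7·x + 11·y + -262 = 0 ∩ |CB|² = 261]
2. C_y = 27  [line -7·x + 11·y + -262 = 0 ∩ |CB|² = 261]
   → C = (5, 27)
3. E_x = -18  [DB ∥ EA ∩ BA ∥ DE]
4. E_y = -10  [DB ∥ EA ∩ BA ∥ DE]
   → E = (-18, -10)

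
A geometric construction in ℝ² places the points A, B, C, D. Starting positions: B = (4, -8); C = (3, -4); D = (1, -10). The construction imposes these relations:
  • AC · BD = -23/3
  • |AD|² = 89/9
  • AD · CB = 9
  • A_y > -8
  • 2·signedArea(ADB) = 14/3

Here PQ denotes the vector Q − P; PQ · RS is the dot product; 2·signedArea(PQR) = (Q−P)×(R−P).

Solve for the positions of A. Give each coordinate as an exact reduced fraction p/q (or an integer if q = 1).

A = (8/3, -22/3)

1. A_x = 8/3  [2·signedArea(ADB) = 14/3 ∩ AD · CB = 9]
2. A_y = -22/3  [2·signedArea(ADB) = 14/3 ∩ AD · CB = 9]
   → A = (8/3, -22/3)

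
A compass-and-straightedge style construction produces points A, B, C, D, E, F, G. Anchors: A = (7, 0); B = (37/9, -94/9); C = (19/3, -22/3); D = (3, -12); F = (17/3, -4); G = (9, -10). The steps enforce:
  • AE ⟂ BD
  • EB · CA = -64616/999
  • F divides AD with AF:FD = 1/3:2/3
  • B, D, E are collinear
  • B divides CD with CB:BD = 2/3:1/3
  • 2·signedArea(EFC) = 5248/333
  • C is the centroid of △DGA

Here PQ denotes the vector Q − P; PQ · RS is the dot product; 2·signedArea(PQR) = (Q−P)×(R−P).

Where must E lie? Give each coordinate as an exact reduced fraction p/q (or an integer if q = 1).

E = (371/37, -80/37)

1. E_x = 371/37  [B, D, E are collinear ∩ AE ⟂ BD]
2. E_y = -80/37  [B, D, E are collinear ∩ AE ⟂ BD]
   → E = (371/37, -80/37)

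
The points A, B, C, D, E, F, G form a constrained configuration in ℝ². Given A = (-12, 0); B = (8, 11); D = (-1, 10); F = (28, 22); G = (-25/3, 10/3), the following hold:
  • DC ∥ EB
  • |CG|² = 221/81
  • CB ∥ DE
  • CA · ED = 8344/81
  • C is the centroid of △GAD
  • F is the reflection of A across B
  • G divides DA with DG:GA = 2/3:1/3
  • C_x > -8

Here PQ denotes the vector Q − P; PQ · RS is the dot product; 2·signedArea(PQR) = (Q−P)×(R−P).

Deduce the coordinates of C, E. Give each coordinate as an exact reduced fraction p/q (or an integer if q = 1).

C = (-64/9, 40/9)
E = (127/9, 149/9)

1. C_x = -64/9  [C is the centroid of △GAD]
2. C_y = 40/9  [C is the centroid of △GAD]
   → C = (-64/9, 40/9)
3. E_x = 127/9  [DC ∥ EB ∩ CB ∥ DE]
4. E_y = 149/9  [DC ∥ EB ∩ CB ∥ DE]
   → E = (127/9, 149/9)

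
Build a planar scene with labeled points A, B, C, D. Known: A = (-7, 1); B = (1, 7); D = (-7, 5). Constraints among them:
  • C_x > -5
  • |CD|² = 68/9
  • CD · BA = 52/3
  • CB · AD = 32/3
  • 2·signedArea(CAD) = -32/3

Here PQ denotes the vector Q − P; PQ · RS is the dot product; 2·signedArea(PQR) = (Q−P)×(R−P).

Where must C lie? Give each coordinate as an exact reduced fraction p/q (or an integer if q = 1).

1. C_x = -13/3  [CD · BA = 52/3 ∩ 2·signedArea(CAD) = -32/3]
2. C_y = 13/3  [CD · BA = 52/3 ∩ 2·signedArea(CAD) = -32/3]
   → C = (-13/3, 13/3)

C = (-13/3, 13/3)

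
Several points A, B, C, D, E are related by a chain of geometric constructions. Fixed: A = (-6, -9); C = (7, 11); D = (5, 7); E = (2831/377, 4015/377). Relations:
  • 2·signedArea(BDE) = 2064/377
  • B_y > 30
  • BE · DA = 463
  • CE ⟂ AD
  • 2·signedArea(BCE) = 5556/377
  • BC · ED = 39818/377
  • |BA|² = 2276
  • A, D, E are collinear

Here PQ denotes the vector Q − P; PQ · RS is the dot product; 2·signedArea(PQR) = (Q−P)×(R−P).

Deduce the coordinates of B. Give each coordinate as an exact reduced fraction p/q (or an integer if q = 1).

1. B_x = 20  [BE · DA = 463 ∩ 2·signedArea(BDE) = 2064/377]
2. B_y = 31  [BE · DA = 463 ∩ 2·signedArea(BDE) = 2064/377]
   → B = (20, 31)

B = (20, 31)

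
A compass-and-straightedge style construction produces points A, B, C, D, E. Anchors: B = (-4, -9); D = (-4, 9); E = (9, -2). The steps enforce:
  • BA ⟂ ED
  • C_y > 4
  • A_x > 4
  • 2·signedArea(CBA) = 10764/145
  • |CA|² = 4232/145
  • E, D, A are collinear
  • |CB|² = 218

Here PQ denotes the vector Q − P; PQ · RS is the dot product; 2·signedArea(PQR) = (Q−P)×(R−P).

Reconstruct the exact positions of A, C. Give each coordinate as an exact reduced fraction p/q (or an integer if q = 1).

1. A_x = 707/145  [E, D, A are collinear ∩ BA ⟂ ED]
2. A_y = 216/145  [E, D, A are collinear ∩ BA ⟂ ED]
   → A = (707/145, 216/145)
3. C_x = 109/145  [line -1521/145·x + 1287/145·y + -1053/29 = 0 ∩ |CB|² = 218]
4. C_y = 722/145  [line -1521/145·x + 1287/145·y + -1053/29 = 0 ∩ |CB|² = 218]
   → C = (109/145, 722/145)

A = (707/145, 216/145)
C = (109/145, 722/145)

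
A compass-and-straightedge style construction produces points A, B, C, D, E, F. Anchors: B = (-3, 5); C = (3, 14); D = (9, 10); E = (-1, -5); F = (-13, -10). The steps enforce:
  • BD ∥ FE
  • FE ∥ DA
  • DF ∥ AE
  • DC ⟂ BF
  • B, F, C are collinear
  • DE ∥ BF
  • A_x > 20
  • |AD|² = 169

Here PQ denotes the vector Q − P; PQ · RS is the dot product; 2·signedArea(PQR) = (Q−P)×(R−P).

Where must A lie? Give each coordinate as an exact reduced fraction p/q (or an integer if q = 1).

1. A_x = 21  [DF ∥ AE ∩ FE ∥ DA]
2. A_y = 15  [DF ∥ AE ∩ FE ∥ DA]
   → A = (21, 15)

A = (21, 15)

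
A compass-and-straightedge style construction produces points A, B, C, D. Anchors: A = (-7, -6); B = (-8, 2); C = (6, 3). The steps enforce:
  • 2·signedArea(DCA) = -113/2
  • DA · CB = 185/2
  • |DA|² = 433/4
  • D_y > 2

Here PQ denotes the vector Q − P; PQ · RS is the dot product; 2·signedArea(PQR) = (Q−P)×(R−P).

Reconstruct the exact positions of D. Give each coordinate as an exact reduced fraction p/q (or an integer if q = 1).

D = (-1, 5/2)

1. D_x = -1  [2·signedArea(DCA) = -113/2 ∩ DA · CB = 185/2]
2. D_y = 5/2  [2·signedArea(DCA) = -113/2 ∩ DA · CB = 185/2]
   → D = (-1, 5/2)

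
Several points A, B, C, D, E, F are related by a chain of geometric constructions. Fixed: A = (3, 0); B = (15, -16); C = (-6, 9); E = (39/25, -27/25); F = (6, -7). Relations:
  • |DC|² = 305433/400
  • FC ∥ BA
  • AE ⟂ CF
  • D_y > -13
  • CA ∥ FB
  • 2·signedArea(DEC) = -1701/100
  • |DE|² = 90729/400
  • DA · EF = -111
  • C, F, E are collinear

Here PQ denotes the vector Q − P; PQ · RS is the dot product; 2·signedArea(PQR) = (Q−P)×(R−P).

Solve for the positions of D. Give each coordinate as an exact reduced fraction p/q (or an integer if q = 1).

D = (291/25, -1227/100)

1. D_x = 291/25  [2·signedArea(DEC) = -1701/100 ∩ DA · EF = -111]
2. D_y = -1227/100  [2·signedArea(DEC) = -1701/100 ∩ DA · EF = -111]
   → D = (291/25, -1227/100)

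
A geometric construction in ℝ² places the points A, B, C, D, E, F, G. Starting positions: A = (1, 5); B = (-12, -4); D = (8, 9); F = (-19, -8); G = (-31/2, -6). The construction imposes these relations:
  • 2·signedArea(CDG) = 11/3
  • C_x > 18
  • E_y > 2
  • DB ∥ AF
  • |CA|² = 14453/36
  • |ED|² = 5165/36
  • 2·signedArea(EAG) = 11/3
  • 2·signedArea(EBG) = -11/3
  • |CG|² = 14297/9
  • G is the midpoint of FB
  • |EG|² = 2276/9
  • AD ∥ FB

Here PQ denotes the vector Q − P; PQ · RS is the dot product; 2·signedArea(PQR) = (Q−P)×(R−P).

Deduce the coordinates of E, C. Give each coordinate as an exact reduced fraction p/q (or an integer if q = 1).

C = (109/6, 46/3)
E = (-13/6, 8/3)

1. E_x = -13/6  [2·signedArea(EAG) = 11/3 ∩ 2·signedArea(EBG) = -11/3]
2. E_y = 8/3  [2·signedArea(EAG) = 11/3 ∩ 2·signedArea(EBG) = -11/3]
   → E = (-13/6, 8/3)
3. C_x = 109/6  [line 15·x + -47/2·y + 527/6 = 0 ∩ |CA|² = 14453/36]
4. C_y = 46/3  [line 15·x + -47/2·y + 527/6 = 0 ∩ |CA|² = 14453/36]
   → C = (109/6, 46/3)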